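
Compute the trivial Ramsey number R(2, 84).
R(2, 84) = 84

R(2, k) = k for all k ≥ 2: in a 2-colouring of K_k, either some edge is red (a red K_2) or all edges are blue (a blue K_k). And K_{83} coloured all-blue has no blue K_84, so R(2, 84) > 83. Hence R(2, 84) = 84.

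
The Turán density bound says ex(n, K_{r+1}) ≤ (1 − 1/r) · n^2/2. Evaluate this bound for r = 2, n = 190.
Turán density bound = (1/2) · 190^2/2 = 9025

Turán's theorem: ex(n, K_{r+1}) is achieved by the complete r-partite Turán graph T(n, r) with parts as balanced as possible, and is at most (1 − 1/r) · n^2/2. For r = 2, n = 190: the density bound is (1/2) · 36100/2 = 9025. Since 2 ∣ 190, the Turán graph T(190, 2) has parts of equal size 95, and its edge count e(T(190, 2)) = 9025 attains the density bound exactly.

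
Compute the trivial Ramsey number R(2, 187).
R(2, 187) = 187

R(2, k) = k for all k ≥ 2: in a 2-colouring of K_k, either some edge is red (a red K_2) or all edges are blue (a blue K_k). And K_{186} coloured all-blue has no blue K_187, so R(2, 187) > 186. Hence R(2, 187) = 187.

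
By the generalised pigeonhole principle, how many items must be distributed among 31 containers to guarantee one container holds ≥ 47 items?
n = (47 − 1)·31 + 1 = 1427

By the generalised pigeonhole principle, to guarantee some box contains ≥ r objects we need more than (r − 1) · k objects total. Threshold: n = (r − 1) · k + 1. With r = 47 and k = 31: n = 46 · 31 + 1 = 1426 + 1 = 1427. For n = 1426 = 46 · 31, we can put exactly 46 objects in every box, avoiding 47 in any single one — so 1427 is tight.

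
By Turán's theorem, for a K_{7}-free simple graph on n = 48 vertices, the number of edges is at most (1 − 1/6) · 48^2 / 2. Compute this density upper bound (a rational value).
Turán density bound = (5/6) · 48^2/2 = 960

Turán's theorem: ex(n, K_{r+1}) is achieved by the complete r-partite Turán graph T(n, r) with parts as balanced as possible, and is at most (1 − 1/r) · n^2/2. For r = 6, n = 48: the density bound is (5/6) · 2304/2 = 960. Since 6 ∣ 48, the Turán graph T(48, 6) has parts of equal size 8, and its edge count e(T(48, 6)) = 960 attains the density bound exactly.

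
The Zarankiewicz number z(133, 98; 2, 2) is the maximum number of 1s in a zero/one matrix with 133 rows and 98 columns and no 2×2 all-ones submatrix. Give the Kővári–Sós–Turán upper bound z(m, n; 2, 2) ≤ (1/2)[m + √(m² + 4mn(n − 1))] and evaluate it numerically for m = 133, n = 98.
z(133, 98; 2, 2) ≤ (1/2)[133 + √(133² + 4·133·98·97)] = (1/2)[133 + √5074881] = 1192.8748

Kővári–Sós–Turán: let r_1, ..., r_133 be the row sums and z = Σ r_i the total number of 1s. Each pair of columns can share at most one row with both entries 1 (else a 2×2 all-ones block appears), so Σ_i C(r_i, 2) ≤ C(98, 2) = 4753. By convexity Σ_i C(r_i, 2) ≥ 133·C(z/133, 2) = z(z − 133)/(2·133), giving z² − 133z − 133·98·97 ≤ 0 and hence z ≤ (1/2)[133 + √(17689 + 4·1264298)] = (1/2)[133 + √5074881] ≈ (1/2)(133 + 2252.7497) = 1192.8748.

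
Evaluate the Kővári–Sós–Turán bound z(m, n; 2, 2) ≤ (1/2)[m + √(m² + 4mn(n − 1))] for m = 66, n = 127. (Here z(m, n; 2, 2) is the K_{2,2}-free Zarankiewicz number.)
z(66, 127; 2, 2) ≤ (1/2)[66 + √(66² + 4·66·127·126)] = (1/2)[66 + √4228884] = 1061.2125

Kővári–Sós–Turán: let r_1, ..., r_66 be the row sums and z = Σ r_i the total number of 1s. Each pair of columns can share at most one row with both entries 1 (else a 2×2 all-ones block appears), so Σ_i C(r_i, 2) ≤ C(127, 2) = 8001. By convexity Σ_i C(r_i, 2) ≥ 66·C(z/66, 2) = z(z − 66)/(2·66), giving z² − 66z − 66·127·126 ≤ 0 and hence z ≤ (1/2)[66 + √(4356 + 4·1056132)] = (1/2)[66 + √4228884] ≈ (1/2)(66 + 2056.4251) = 1061.2125.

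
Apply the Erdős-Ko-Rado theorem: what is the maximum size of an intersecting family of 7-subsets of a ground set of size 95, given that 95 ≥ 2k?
max |F| = C(94, 6) = 814216767

The Erdős-Ko-Rado theorem states: for n ≥ 2k, an intersecting family of k-subsets of an n-element set has size at most C(n − 1, k − 1), with equality for 'star' families {A ⊆ [n] : |A| = k, i ∈ A} (fix an element i). For n = 95, k = 7: C(94, 6) = 814216767.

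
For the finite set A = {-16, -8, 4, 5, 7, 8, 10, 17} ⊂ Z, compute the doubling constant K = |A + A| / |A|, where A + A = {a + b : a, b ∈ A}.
K = |A + A| / |A| = 32/8 = 4

Enumerate A + A = {a + b : a, b ∈ A}. With |A| = 8, there are |A|^2 = 64 ordered sum pairs; collecting distinct values, A + A = {-32, -24, -16, -12, -11, -9, -8, -6, -4, -3, -1, 0, 1, 2, 8, 9, 10, 11, 12, 13, 14, 15, 16, 17, 18, 20, 21, 22, 24, 25, 27, 34}, so |A + A| = 32. Thus K = 32/8 = 4. For comparison, the minimum possible |A + A| over all 8-element sets is 2·8 − 1 = 15 (so min K = 15/8), attained only by arithmetic progressions.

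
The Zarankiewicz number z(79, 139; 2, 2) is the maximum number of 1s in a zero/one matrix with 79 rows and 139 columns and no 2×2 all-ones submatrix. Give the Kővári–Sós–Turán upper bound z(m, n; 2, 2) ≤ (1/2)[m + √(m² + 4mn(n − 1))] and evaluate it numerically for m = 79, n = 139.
z(79, 139; 2, 2) ≤ (1/2)[79 + √(79² + 4·79·139·138)] = (1/2)[79 + √6067753] = 1271.1405

Kővári–Sós–Turán: let r_1, ..., r_79 be the row sums and z = Σ r_i the total number of 1s. Each pair of columns can share at most one row with both entries 1 (else a 2×2 all-ones block appears), so Σ_i C(r_i, 2) ≤ C(139, 2) = 9591. By convexity Σ_i C(r_i, 2) ≥ 79·C(z/79, 2) = z(z − 79)/(2·79), giving z² − 79z − 79·139·138 ≤ 0 and hence z ≤ (1/2)[79 + √(6241 + 4·1515378)] = (1/2)[79 + √6067753] ≈ (1/2)(79 + 2463.2809) = 1271.1405.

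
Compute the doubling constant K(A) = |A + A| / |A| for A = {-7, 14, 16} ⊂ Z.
K = |A + A| / |A| = 6/3 = 2

Enumerate A + A = {a + b : a, b ∈ A}. With |A| = 3, there are |A|^2 = 9 ordered sum pairs; collecting distinct values, A + A = {-14, 7, 9, 28, 30, 32}, so |A + A| = 6. Thus K = 6/3 = 2. For comparison, the minimum possible |A + A| over all 3-element sets is 2·3 − 1 = 5 (so min K = 5/3), attained only by arithmetic progressions.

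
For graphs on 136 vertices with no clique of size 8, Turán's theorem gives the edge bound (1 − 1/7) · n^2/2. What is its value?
Turán density bound = (6/7) · 136^2/2 = 55488/7 ≈ 7926.8571

Turán's theorem: ex(n, K_{r+1}) is achieved by the complete r-partite Turán graph T(n, r) with parts as balanced as possible, and is at most (1 − 1/r) · n^2/2. For r = 7, n = 136: the density bound is (6/7) · 18496/2 = 55488/7 ≈ 7926.8571. The integer-valued extremum is e(T(136, 7)) = 7926, which is strictly less than the density bound 55488/7 since 7 ∤ 136 (the parts of T(136, 7) cannot all be equal).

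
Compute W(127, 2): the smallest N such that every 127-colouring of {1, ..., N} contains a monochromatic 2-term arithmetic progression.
W(127, 2) = 127 + 1 = 128

A 2-term AP is any pair of integers, so a monochromatic 2-AP exists iff some colour is used at least twice. With 127 colours, the colouring i ↦ i on {1, ..., 127} uses each colour once, avoiding any monochromatic pair, so W(127, 2) > 127. For {1, ..., 128}, pigeonhole forces two integers of the same colour, which form a monochromatic 2-AP. Hence W(127, 2) = 128.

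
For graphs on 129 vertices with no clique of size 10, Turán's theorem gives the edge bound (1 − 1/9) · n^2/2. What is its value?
Turán density bound = (8/9) · 129^2/2 = 7396

Turán's theorem: ex(n, K_{r+1}) is achieved by the complete r-partite Turán graph T(n, r) with parts as balanced as possible, and is at most (1 − 1/r) · n^2/2. For r = 9, n = 129: the density bound is (8/9) · 16641/2 = 7396. The integer-valued extremum is e(T(129, 9)) = 7395, which is strictly less than the density bound 7396 since 9 ∤ 129 (the parts of T(129, 9) cannot all be equal).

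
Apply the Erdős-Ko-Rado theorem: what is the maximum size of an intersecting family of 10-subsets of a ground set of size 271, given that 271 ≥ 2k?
max |F| = C(270, 9) = 18364856700312210

The Erdős-Ko-Rado theorem states: for n ≥ 2k, an intersecting family of k-subsets of an n-element set has size at most C(n − 1, k − 1), with equality for 'star' families {A ⊆ [n] : |A| = k, i ∈ A} (fix an element i). For n = 271, k = 10: C(270, 9) = 18364856700312210.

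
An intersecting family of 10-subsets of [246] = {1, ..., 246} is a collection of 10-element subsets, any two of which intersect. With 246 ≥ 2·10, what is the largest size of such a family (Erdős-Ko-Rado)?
max |F| = C(245, 9) = 7553809109987910

The Erdős-Ko-Rado theorem states: for n ≥ 2k, an intersecting family of k-subsets of an n-element set has size at most C(n − 1, k − 1), with equality for 'star' families {A ⊆ [n] : |A| = k, i ∈ A} (fix an element i). For n = 246, k = 10: C(245, 9) = 7553809109987910.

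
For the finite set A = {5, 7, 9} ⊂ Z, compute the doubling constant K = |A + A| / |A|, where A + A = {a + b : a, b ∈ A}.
K = |A + A| / |A| = 5/3

Enumerate A + A = {a + b : a, b ∈ A}. With |A| = 3, there are |A|^2 = 9 ordered sum pairs; collecting distinct values, A + A = {10, 12, 14, 16, 18}, so |A + A| = 5. Thus K = 5/3. Here |A + A| = 2|A| − 1 = 5, the minimum possible — so K = 5/3 is minimal, which holds iff A is an arithmetic progression.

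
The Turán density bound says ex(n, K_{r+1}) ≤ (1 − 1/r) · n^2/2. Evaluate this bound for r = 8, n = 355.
Turán density bound = (7/8) · 355^2/2 = 882175/16 ≈ 55135.9375

Turán's theorem: ex(n, K_{r+1}) is achieved by the complete r-partite Turán graph T(n, r) with parts as balanced as possible, and is at most (1 − 1/r) · n^2/2. For r = 8, n = 355: the density bound is (7/8) · 126025/2 = 882175/16 ≈ 55135.9375. The integer-valued extremum is e(T(355, 8)) = 55135, which is strictly less than the density bound 882175/16 since 8 ∤ 355 (the parts of T(355, 8) cannot all be equal).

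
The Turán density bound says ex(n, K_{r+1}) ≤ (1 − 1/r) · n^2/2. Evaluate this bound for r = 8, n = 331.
Turán density bound = (7/8) · 331^2/2 = 766927/16 ≈ 47932.9375

Turán's theorem: ex(n, K_{r+1}) is achieved by the complete r-partite Turán graph T(n, r) with parts as balanced as possible, and is at most (1 − 1/r) · n^2/2. For r = 8, n = 331: the density bound is (7/8) · 109561/2 = 766927/16 ≈ 47932.9375. The integer-valued extremum is e(T(331, 8)) = 47932, which is strictly less than the density bound 766927/16 since 8 ∤ 331 (the parts of T(331, 8) cannot all be equal).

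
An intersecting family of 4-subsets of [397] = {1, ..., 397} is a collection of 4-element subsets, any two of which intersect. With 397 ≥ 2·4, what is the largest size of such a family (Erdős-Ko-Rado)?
max |F| = C(396, 3) = 10271580

The Erdős-Ko-Rado theorem states: for n ≥ 2k, an intersecting family of k-subsets of an n-element set has size at most C(n − 1, k − 1), with equality for 'star' families {A ⊆ [n] : |A| = k, i ∈ A} (fix an element i). For n = 397, k = 4: C(396, 3) = 10271580.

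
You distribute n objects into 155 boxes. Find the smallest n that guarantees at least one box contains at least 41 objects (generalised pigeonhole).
n = (41 − 1)·155 + 1 = 6201

By the generalised pigeonhole principle, to guarantee some box contains ≥ r objects we need more than (r − 1) · k objects total. Threshold: n = (r − 1) · k + 1. With r = 41 and k = 155: n = 40 · 155 + 1 = 6200 + 1 = 6201. For n = 6200 = 40 · 155, we can put exactly 40 objects in every box, avoiding 41 in any single one — so 6201 is tight.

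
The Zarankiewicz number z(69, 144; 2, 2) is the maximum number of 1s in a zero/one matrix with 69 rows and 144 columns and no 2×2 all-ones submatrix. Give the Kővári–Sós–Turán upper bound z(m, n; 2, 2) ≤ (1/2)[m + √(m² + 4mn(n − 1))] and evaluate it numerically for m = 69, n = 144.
z(69, 144; 2, 2) ≤ (1/2)[69 + √(69² + 4·69·144·143)] = (1/2)[69 + √5688153] = 1226.9925

Kővári–Sós–Turán: let r_1, ..., r_69 be the row sums and z = Σ r_i the total number of 1s. Each pair of columns can share at most one row with both entries 1 (else a 2×2 all-ones block appears), so Σ_i C(r_i, 2) ≤ C(144, 2) = 10296. By convexity Σ_i C(r_i, 2) ≥ 69·C(z/69, 2) = z(z − 69)/(2·69), giving z² − 69z − 69·144·143 ≤ 0 and hence z ≤ (1/2)[69 + √(4761 + 4·1420848)] = (1/2)[69 + √5688153] ≈ (1/2)(69 + 2384.9849) = 1226.9925.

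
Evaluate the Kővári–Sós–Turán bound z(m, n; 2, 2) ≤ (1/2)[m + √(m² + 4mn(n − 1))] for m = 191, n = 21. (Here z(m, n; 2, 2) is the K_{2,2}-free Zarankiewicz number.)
z(191, 21; 2, 2) ≤ (1/2)[191 + √(191² + 4·191·21·20)] = (1/2)[191 + √357361] = 394.3984

Kővári–Sós–Turán: let r_1, ..., r_191 be the row sums and z = Σ r_i the total number of 1s. Each pair of columns can share at most one row with both entries 1 (else a 2×2 all-ones block appears), so Σ_i C(r_i, 2) ≤ C(21, 2) = 210. By convexity Σ_i C(r_i, 2) ≥ 191·C(z/191, 2) = z(z − 191)/(2·191), giving z² − 191z − 191·21·20 ≤ 0 and hence z ≤ (1/2)[191 + √(36481 + 4·80220)] = (1/2)[191 + √357361] ≈ (1/2)(191 + 597.7968) = 394.3984.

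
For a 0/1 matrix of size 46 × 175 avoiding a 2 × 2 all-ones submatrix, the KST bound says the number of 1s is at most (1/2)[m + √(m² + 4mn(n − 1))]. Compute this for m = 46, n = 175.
z(46, 175; 2, 2) ≤ (1/2)[46 + √(46² + 4·46·175·174)] = (1/2)[46 + √5604916] = 1206.7352

Kővári–Sós–Turán: let r_1, ..., r_46 be the row sums and z = Σ r_i the total number of 1s. Each pair of columns can share at most one row with both entries 1 (else a 2×2 all-ones block appears), so Σ_i C(r_i, 2) ≤ C(175, 2) = 15225. By convexity Σ_i C(r_i, 2) ≥ 46·C(z/46, 2) = z(z − 46)/(2·46), giving z² − 46z − 46·175·174 ≤ 0 and hence z ≤ (1/2)[46 + √(2116 + 4·1400700)] = (1/2)[46 + √5604916] ≈ (1/2)(46 + 2367.4704) = 1206.7352.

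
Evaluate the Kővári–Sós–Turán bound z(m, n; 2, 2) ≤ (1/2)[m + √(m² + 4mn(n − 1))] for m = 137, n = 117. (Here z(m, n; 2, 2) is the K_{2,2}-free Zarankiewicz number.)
z(137, 117; 2, 2) ≤ (1/2)[137 + √(137² + 4·137·117·116)] = (1/2)[137 + √7456225] = 1433.8045

Kővári–Sós–Turán: let r_1, ..., r_137 be the row sums and z = Σ r_i the total number of 1s. Each pair of columns can share at most one row with both entries 1 (else a 2×2 all-ones block appears), so Σ_i C(r_i, 2) ≤ C(117, 2) = 6786. By convexity Σ_i C(r_i, 2) ≥ 137·C(z/137, 2) = z(z − 137)/(2·137), giving z² − 137z − 137·117·116 ≤ 0 and hence z ≤ (1/2)[137 + √(18769 + 4·1859364)] = (1/2)[137 + √7456225] ≈ (1/2)(137 + 2730.6089) = 1433.8045.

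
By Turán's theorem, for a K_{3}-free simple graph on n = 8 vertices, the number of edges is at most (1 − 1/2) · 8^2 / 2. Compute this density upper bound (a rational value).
Turán density bound = (1/2) · 8^2/2 = 16

Turán's theorem: ex(n, K_{r+1}) is achieved by the complete r-partite Turán graph T(n, r) with parts as balanced as possible, and is at most (1 − 1/r) · n^2/2. For r = 2, n = 8: the density bound is (1/2) · 64/2 = 16. Since 2 ∣ 8, the Turán graph T(8, 2) has parts of equal size 4, and its edge count e(T(8, 2)) = 16 attains the density bound exactly.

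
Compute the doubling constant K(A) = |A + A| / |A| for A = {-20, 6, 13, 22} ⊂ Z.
K = |A + A| / |A| = 10/4 = 5/2

Enumerate A + A = {a + b : a, b ∈ A}. With |A| = 4, there are |A|^2 = 16 ordered sum pairs; collecting distinct values, A + A = {-40, -14, -7, 2, 12, 19, 26, 28, 35, 44}, so |A + A| = 10. Thus K = 10/4 = 5/2. For comparison, the minimum possible |A + A| over all 4-element sets is 2·4 − 1 = 7 (so min K = 7/4), attained only by arithmetic progressions.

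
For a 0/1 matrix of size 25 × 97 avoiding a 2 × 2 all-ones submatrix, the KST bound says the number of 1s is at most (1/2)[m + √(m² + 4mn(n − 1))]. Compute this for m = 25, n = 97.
z(25, 97; 2, 2) ≤ (1/2)[25 + √(25² + 4·25·97·96)] = (1/2)[25 + √931825] = 495.1554

Kővári–Sós–Turán: let r_1, ..., r_25 be the row sums and z = Σ r_i the total number of 1s. Each pair of columns can share at most one row with both entries 1 (else a 2×2 all-ones block appears), so Σ_i C(r_i, 2) ≤ C(97, 2) = 4656. By convexity Σ_i C(r_i, 2) ≥ 25·C(z/25, 2) = z(z − 25)/(2·25), giving z² − 25z − 25·97·96 ≤ 0 and hence z ≤ (1/2)[25 + √(625 + 4·232800)] = (1/2)[25 + √931825] ≈ (1/2)(25 + 965.3108) = 495.1554.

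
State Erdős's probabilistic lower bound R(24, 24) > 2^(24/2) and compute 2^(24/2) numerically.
2^(24/2) = 4096; so R(24, 24) > 4096

Colour each edge of K_n uniformly at random with red/blue. The expected number of monochromatic K_24 is C(n, 24) · 2 · 2^(−C(24,2)). If C(n, 24) · 2^(1 − C(24,2)) < 1, then with positive probability no monochromatic K_24 exists, so R(24, 24) > n. The standard estimate C(n, 24) ≤ n^24/24! shows this inequality holds whenever n ≤ 2^(24/2) (since 24! · 2^(C(24,2) − 1) > 2^(24^2/2) ≥ n^24). Hence R(24, 24) > 2^(24/2) = 4096.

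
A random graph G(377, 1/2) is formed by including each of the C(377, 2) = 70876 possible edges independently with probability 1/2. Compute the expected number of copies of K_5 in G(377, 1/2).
E[# K_5] = C(377, 5) · (1/2)^C(5, 2) = 61795898450 / 2^10 = 30897949225/512 ≈ 60347557.080078

For each 5-subset S of vertices (there are C(377, 5) = 61795898450 such S), let X_S = 1 if S induces a K_5 (all C(5, 2) = 10 edges present). Then P(X_S = 1) = (1/2)^10 = 1/1024. By linearity of expectation, E[# K_5] = C(377, 5) · (1/2)^10 = 61795898450 / 1024 = 30897949225/512 ≈ 60347557.080078.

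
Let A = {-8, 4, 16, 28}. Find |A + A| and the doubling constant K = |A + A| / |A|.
K = |A + A| / |A| = 7/4

Enumerate A + A = {a + b : a, b ∈ A}. With |A| = 4, there are |A|^2 = 16 ordered sum pairs; collecting distinct values, A + A = {-16, -4, 8, 20, 32, 44, 56}, so |A + A| = 7. Thus K = 7/4. Here |A + A| = 2|A| − 1 = 7, the minimum possible — so K = 7/4 is minimal, which holds iff A is an arithmetic progression.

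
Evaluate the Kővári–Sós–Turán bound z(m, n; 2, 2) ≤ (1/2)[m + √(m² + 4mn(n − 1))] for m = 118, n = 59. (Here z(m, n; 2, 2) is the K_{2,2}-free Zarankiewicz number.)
z(118, 59; 2, 2) ≤ (1/2)[118 + √(118² + 4·118·59·58)] = (1/2)[118 + √1629108] = 697.1826

Kővári–Sós–Turán: let r_1, ..., r_118 be the row sums and z = Σ r_i the total number of 1s. Each pair of columns can share at most one row with both entries 1 (else a 2×2 all-ones block appears), so Σ_i C(r_i, 2) ≤ C(59, 2) = 1711. By convexity Σ_i C(r_i, 2) ≥ 118·C(z/118, 2) = z(z − 118)/(2·118), giving z² − 118z − 118·59·58 ≤ 0 and hence z ≤ (1/2)[118 + √(13924 + 4·403796)] = (1/2)[118 + √1629108] ≈ (1/2)(118 + 1276.3652) = 697.1826.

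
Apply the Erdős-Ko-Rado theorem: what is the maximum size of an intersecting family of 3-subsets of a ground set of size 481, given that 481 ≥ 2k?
max |F| = C(480, 2) = 114960

Erdős-Ko-Rado (1961): when n ≥ 2k, max |F| = C(n−1, k−1). The bound is attained by the star {A : i ∈ A} for any fixed i ∈ [n]. Here C(481−1, 3−1) = C(480, 2) = 114960.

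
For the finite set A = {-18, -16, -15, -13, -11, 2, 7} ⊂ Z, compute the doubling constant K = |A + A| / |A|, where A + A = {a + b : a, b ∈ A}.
K = |A + A| / |A| = 23/7

Enumerate A + A = {a + b : a, b ∈ A}. With |A| = 7, there are |A|^2 = 49 ordered sum pairs; collecting distinct values, A + A = {-36, -34, -33, -32, -31, -30, -29, -28, -27, -26, -24, -22, -16, -14, -13, -11, -9, -8, -6, -4, 4, 9, 14}, so |A + A| = 23. Thus K = 23/7. For comparison, the minimum possible |A + A| over all 7-element sets is 2·7 − 1 = 13 (so min K = 13/7), attained only by arithmetic progressions.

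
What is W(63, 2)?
W(63, 2) = 63 + 1 = 64

A 2-term AP is any pair of integers, so a monochromatic 2-AP exists iff some colour is used at least twice. With 63 colours, the colouring i ↦ i on {1, ..., 63} uses each colour once, avoiding any monochromatic pair, so W(63, 2) > 63. For {1, ..., 64}, pigeonhole forces two integers of the same colour, which form a monochromatic 2-AP. Hence W(63, 2) = 64.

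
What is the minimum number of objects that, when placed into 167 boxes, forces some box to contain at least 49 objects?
n = (49 − 1)·167 + 1 = 8017

By the generalised pigeonhole principle, to guarantee some box contains ≥ r objects we need more than (r − 1) · k objects total. Threshold: n = (r − 1) · k + 1. With r = 49 and k = 167: n = 48 · 167 + 1 = 8016 + 1 = 8017. For n = 8016 = 48 · 167, we can put exactly 48 objects in every box, avoiding 49 in any single one — so 8017 is tight.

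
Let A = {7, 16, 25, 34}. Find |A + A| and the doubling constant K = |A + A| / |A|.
K = |A + A| / |A| = 7/4

Enumerate A + A = {a + b : a, b ∈ A}. With |A| = 4, there are |A|^2 = 16 ordered sum pairs; collecting distinct values, A + A = {14, 23, 32, 41, 50, 59, 68}, so |A + A| = 7. Thus K = 7/4. Here |A + A| = 2|A| − 1 = 7, the minimum possible — so K = 7/4 is minimal, which holds iff A is an arithmetic progression.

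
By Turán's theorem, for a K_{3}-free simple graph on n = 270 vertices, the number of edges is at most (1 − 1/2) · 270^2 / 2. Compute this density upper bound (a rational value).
Turán density bound = (1/2) · 270^2/2 = 18225

Turán's theorem: ex(n, K_{r+1}) is achieved by the complete r-partite Turán graph T(n, r) with parts as balanced as possible, and is at most (1 − 1/r) · n^2/2. For r = 2, n = 270: the density bound is (1/2) · 72900/2 = 18225. Since 2 ∣ 270, the Turán graph T(270, 2) has parts of equal size 135, and its edge count e(T(270, 2)) = 18225 attains the density bound exactly.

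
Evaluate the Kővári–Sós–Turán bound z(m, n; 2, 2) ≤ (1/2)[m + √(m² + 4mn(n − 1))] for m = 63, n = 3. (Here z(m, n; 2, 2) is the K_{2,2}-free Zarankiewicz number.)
z(63, 3; 2, 2) ≤ (1/2)[63 + √(63² + 4·63·3·2)] = (1/2)[63 + √5481] = 68.5169

Kővári–Sós–Turán: let r_1, ..., r_63 be the row sums and z = Σ r_i the total number of 1s. Each pair of columns can share at most one row with both entries 1 (else a 2×2 all-ones block appears), so Σ_i C(r_i, 2) ≤ C(3, 2) = 3. By convexity Σ_i C(r_i, 2) ≥ 63·C(z/63, 2) = z(z − 63)/(2·63), giving z² − 63z − 63·3·2 ≤ 0 and hence z ≤ (1/2)[63 + √(3969 + 4·378)] = (1/2)[63 + √5481] ≈ (1/2)(63 + 74.0338) = 68.5169.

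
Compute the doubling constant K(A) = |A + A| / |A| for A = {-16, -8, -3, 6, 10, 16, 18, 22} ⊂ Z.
K = |A + A| / |A| = 32/8 = 4

Enumerate A + A = {a + b : a, b ∈ A}. With |A| = 8, there are |A|^2 = 64 ordered sum pairs; collecting distinct values, A + A = {-32, -24, -19, -16, -11, -10, -6, -2, 0, 2, 3, 6, 7, 8, 10, 12, 13, 14, 15, 16, 19, 20, 22, 24, 26, 28, 32, 34, 36, 38, 40, 44}, so |A + A| = 32. Thus K = 32/8 = 4. For comparison, the minimum possible |A + A| over all 8-element sets is 2·8 − 1 = 15 (so min K = 15/8), attained only by arithmetic progressions.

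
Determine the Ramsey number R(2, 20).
R(2, 20) = 20

R(2, k) = k for all k ≥ 2: in a 2-colouring of K_k, either some edge is red (a red K_2) or all edges are blue (a blue K_k). And K_{19} coloured all-blue has no blue K_20, so R(2, 20) > 19. Hence R(2, 20) = 20.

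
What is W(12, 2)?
W(12, 2) = 12 + 1 = 13

A 2-term AP is any pair of integers, so a monochromatic 2-AP exists iff some colour is used at least twice. With 12 colours, the colouring i ↦ i on {1, ..., 12} uses each colour once, avoiding any monochromatic pair, so W(12, 2) > 12. For {1, ..., 13}, pigeonhole forces two integers of the same colour, which form a monochromatic 2-AP. Hence W(12, 2) = 13.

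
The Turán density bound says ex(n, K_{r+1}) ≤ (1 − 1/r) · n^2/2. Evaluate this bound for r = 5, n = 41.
Turán density bound = (4/5) · 41^2/2 = 3362/5 ≈ 672.4

Turán's theorem: ex(n, K_{r+1}) is achieved by the complete r-partite Turán graph T(n, r) with parts as balanced as possible, and is at most (1 − 1/r) · n^2/2. For r = 5, n = 41: the density bound is (4/5) · 1681/2 = 3362/5 ≈ 672.4. The integer-valued extremum is e(T(41, 5)) = 672, which is strictly less than the density bound 3362/5 since 5 ∤ 41 (the parts of T(41, 5) cannot all be equal).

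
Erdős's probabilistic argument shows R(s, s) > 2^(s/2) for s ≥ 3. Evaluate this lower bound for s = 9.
2^(9/2) = 22.6274; so R(9, 9) > 22.6274

Colour each edge of K_n uniformly at random with red/blue. The expected number of monochromatic K_9 is C(n, 9) · 2 · 2^(−C(9,2)). If C(n, 9) · 2^(1 − C(9,2)) < 1, then with positive probability no monochromatic K_9 exists, so R(9, 9) > n. The standard estimate C(n, 9) ≤ n^9/9! shows this inequality holds whenever n ≤ 2^(9/2) (since 9! · 2^(C(9,2) − 1) > 2^(9^2/2) ≥ n^9). Hence R(9, 9) > 2^(9/2) = 22.6274.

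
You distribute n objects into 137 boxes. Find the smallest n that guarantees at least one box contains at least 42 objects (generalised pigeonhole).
n = (42 − 1)·137 + 1 = 5618

By the generalised pigeonhole principle, to guarantee some box contains ≥ r objects we need more than (r − 1) · k objects total. Threshold: n = (r − 1) · k + 1. With r = 42 and k = 137: n = 41 · 137 + 1 = 5617 + 1 = 5618. For n = 5617 = 41 · 137, we can put exactly 41 objects in every box, avoiding 42 in any single one — so 5618 is tight.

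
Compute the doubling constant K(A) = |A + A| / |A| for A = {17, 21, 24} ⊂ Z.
K = |A + A| / |A| = 6/3 = 2

Enumerate A + A = {a + b : a, b ∈ A}. With |A| = 3, there are |A|^2 = 9 ordered sum pairs; collecting distinct values, A + A = {34, 38, 41, 42, 45, 48}, so |A + A| = 6. Thus K = 6/3 = 2. For comparison, the minimum possible |A + A| over all 3-element sets is 2·3 − 1 = 5 (so min K = 5/3), attained only by arithmetic progressions.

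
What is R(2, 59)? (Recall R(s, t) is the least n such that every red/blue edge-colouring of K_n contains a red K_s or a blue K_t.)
R(2, 59) = 59

R(2, k) = k for all k ≥ 2: in a 2-colouring of K_k, either some edge is red (a red K_2) or all edges are blue (a blue K_k). And K_{58} coloured all-blue has no blue K_59, so R(2, 59) > 58. Hence R(2, 59) = 59.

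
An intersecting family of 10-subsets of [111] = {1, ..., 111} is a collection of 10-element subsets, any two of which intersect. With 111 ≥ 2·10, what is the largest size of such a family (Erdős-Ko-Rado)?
max |F| = C(110, 9) = 4643330358810

The Erdős-Ko-Rado theorem states: for n ≥ 2k, an intersecting family of k-subsets of an n-element set has size at most C(n − 1, k − 1), with equality for 'star' families {A ⊆ [n] : |A| = k, i ∈ A} (fix an element i). For n = 111, k = 10: C(110, 9) = 4643330358810.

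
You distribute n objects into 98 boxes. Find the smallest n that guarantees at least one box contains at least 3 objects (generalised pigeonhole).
n = (3 − 1)·98 + 1 = 197

By the generalised pigeonhole principle, to guarantee some box contains ≥ r objects we need more than (r − 1) · k objects total. Threshold: n = (r − 1) · k + 1. With r = 3 and k = 98: n = 2 · 98 + 1 = 196 + 1 = 197. For n = 196 = 2 · 98, we can put exactly 2 objects in every box, avoiding 3 in any single one — so 197 is tight.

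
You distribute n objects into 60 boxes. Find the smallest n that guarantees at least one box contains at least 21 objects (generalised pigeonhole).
n = (21 − 1)·60 + 1 = 1201

By the generalised pigeonhole principle, to guarantee some box contains ≥ r objects we need more than (r − 1) · k objects total. Threshold: n = (r − 1) · k + 1. With r = 21 and k = 60: n = 20 · 60 + 1 = 1200 + 1 = 1201. For n = 1200 = 20 · 60, we can put exactly 20 objects in every box, avoiding 21 in any single one — so 1201 is tight.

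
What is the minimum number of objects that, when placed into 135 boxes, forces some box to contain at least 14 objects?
n = (14 − 1)·135 + 1 = 1756

By the generalised pigeonhole principle, to guarantee some box contains ≥ r objects we need more than (r − 1) · k objects total. Threshold: n = (r − 1) · k + 1. With r = 14 and k = 135: n = 13 · 135 + 1 = 1755 + 1 = 1756. For n = 1755 = 13 · 135, we can put exactly 13 objects in every box, avoiding 14 in any single one — so 1756 is tight.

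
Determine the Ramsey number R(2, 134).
R(2, 134) = 134

R(2, k) = k for all k ≥ 2: in a 2-colouring of K_k, either some edge is red (a red K_2) or all edges are blue (a blue K_k). And K_{133} coloured all-blue has no blue K_134, so R(2, 134) > 133. Hence R(2, 134) = 134.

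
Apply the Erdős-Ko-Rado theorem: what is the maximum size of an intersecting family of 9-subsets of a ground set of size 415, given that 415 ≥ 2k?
max |F| = C(414, 8) = 19995425223496173

Erdős-Ko-Rado (1961): when n ≥ 2k, max |F| = C(n−1, k−1). The bound is attained by the star {A : i ∈ A} for any fixed i ∈ [n]. Here C(415−1, 9−1) = C(414, 8) = 19995425223496173.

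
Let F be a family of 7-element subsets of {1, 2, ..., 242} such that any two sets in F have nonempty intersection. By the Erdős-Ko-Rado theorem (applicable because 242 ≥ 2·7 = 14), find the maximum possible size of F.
max |F| = C(241, 6) = 255582429928

The Erdős-Ko-Rado theorem states: for n ≥ 2k, an intersecting family of k-subsets of an n-element set has size at most C(n − 1, k − 1), with equality for 'star' families {A ⊆ [n] : |A| = k, i ∈ A} (fix an element i). For n = 242, k = 7: C(241, 6) = 255582429928.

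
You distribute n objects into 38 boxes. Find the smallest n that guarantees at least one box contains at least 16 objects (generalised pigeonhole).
n = (16 − 1)·38 + 1 = 571

By the generalised pigeonhole principle, to guarantee some box contains ≥ r objects we need more than (r − 1) · k objects total. Threshold: n = (r − 1) · k + 1. With r = 16 and k = 38: n = 15 · 38 + 1 = 570 + 1 = 571. For n = 570 = 15 · 38, we can put exactly 15 objects in every box, avoiding 16 in any single one — so 571 is tight.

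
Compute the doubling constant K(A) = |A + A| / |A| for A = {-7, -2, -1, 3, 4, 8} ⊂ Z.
K = |A + A| / |A| = 15/6 = 5/2

Enumerate A + A = {a + b : a, b ∈ A}. With |A| = 6, there are |A|^2 = 36 ordered sum pairs; collecting distinct values, A + A = {-14, -9, -8, -4, -3, -2, 1, 2, 3, 6, 7, 8, 11, 12, 16}, so |A + A| = 15. Thus K = 15/6 = 5/2. For comparison, the minimum possible |A + A| over all 6-element sets is 2·6 − 1 = 11 (so min K = 11/6), attained only by arithmetic progressions.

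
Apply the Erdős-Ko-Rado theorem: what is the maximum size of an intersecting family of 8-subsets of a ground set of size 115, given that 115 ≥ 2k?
max |F| = C(114, 7) = 41146859952

The Erdős-Ko-Rado theorem states: for n ≥ 2k, an intersecting family of k-subsets of an n-element set has size at most C(n − 1, k − 1), with equality for 'star' families {A ⊆ [n] : |A| = k, i ∈ A} (fix an element i). For n = 115, k = 8: C(114, 7) = 41146859952.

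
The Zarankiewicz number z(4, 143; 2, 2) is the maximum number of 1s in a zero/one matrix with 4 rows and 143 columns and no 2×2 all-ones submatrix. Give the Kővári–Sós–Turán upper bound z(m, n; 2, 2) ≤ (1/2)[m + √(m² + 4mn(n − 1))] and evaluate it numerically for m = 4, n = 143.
z(4, 143; 2, 2) ≤ (1/2)[4 + √(4² + 4·4·143·142)] = (1/2)[4 + √324912] = 287.0053

Kővári–Sós–Turán: let r_1, ..., r_4 be the row sums and z = Σ r_i the total number of 1s. Each pair of columns can share at most one row with both entries 1 (else a 2×2 all-ones block appears), so Σ_i C(r_i, 2) ≤ C(143, 2) = 10153. By convexity Σ_i C(r_i, 2) ≥ 4·C(z/4, 2) = z(z − 4)/(2·4), giving z² − 4z − 4·143·142 ≤ 0 and hence z ≤ (1/2)[4 + √(16 + 4·81224)] = (1/2)[4 + √324912] ≈ (1/2)(4 + 570.0105) = 287.0053.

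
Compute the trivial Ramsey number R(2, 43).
R(2, 43) = 43

R(2, k) = k for all k ≥ 2: in a 2-colouring of K_k, either some edge is red (a red K_2) or all edges are blue (a blue K_k). And K_{42} coloured all-blue has no blue K_43, so R(2, 43) > 42. Hence R(2, 43) = 43.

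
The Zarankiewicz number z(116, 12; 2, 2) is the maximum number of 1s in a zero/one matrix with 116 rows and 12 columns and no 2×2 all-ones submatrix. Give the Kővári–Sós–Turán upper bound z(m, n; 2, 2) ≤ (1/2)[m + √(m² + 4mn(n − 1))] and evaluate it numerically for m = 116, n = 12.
z(116, 12; 2, 2) ≤ (1/2)[116 + √(116² + 4·116·12·11)] = (1/2)[116 + √74704] = 194.6602

Kővári–Sós–Turán: let r_1, ..., r_116 be the row sums and z = Σ r_i the total number of 1s. Each pair of columns can share at most one row with both entries 1 (else a 2×2 all-ones block appears), so Σ_i C(r_i, 2) ≤ C(12, 2) = 66. By convexity Σ_i C(r_i, 2) ≥ 116·C(z/116, 2) = z(z − 116)/(2·116), giving z² − 116z − 116·12·11 ≤ 0 and hence z ≤ (1/2)[116 + √(13456 + 4·15312)] = (1/2)[116 + √74704] ≈ (1/2)(116 + 273.3203) = 194.6602.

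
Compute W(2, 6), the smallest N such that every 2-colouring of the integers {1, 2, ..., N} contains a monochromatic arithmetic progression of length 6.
W(2, 6) = 1132

W(2, 6) = 1132. The lower bound W(2, 6) > 1131 comes from an explicit good 2-colouring of [1, 1131]; the upper bound W(2, 6) ≤ 1132 was verified by exhaustive search over 2-colourings of [1, 1132].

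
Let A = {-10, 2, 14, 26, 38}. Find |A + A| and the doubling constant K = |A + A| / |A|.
K = |A + A| / |A| = 9/5

Enumerate A + A = {a + b : a, b ∈ A}. With |A| = 5, there are |A|^2 = 25 ordered sum pairs; collecting distinct values, A + A = {-20, -8, 4, 16, 28, 40, 52, 64, 76}, so |A + A| = 9. Thus K = 9/5. Here |A + A| = 2|A| − 1 = 9, the minimum possible — so K = 9/5 is minimal, which holds iff A is an arithmetic progression.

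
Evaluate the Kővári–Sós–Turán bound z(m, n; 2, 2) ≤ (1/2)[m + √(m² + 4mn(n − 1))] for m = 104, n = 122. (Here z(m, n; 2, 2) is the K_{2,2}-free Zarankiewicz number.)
z(104, 122; 2, 2) ≤ (1/2)[104 + √(104² + 4·104·122·121)] = (1/2)[104 + √6151808] = 1292.1419

Kővári–Sós–Turán: let r_1, ..., r_104 be the row sums and z = Σ r_i the total number of 1s. Each pair of columns can share at most one row with both entries 1 (else a 2×2 all-ones block appears), so Σ_i C(r_i, 2) ≤ C(122, 2) = 7381. By convexity Σ_i C(r_i, 2) ≥ 104·C(z/104, 2) = z(z − 104)/(2·104), giving z² − 104z − 104·122·121 ≤ 0 and hence z ≤ (1/2)[104 + √(10816 + 4·1535248)] = (1/2)[104 + √6151808] ≈ (1/2)(104 + 2480.2839) = 1292.1419.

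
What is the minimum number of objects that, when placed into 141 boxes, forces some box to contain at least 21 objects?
n = (21 − 1)·141 + 1 = 2821

By the generalised pigeonhole principle, to guarantee some box contains ≥ r objects we need more than (r − 1) · k objects total. Threshold: n = (r − 1) · k + 1. With r = 21 and k = 141: n = 20 · 141 + 1 = 2820 + 1 = 2821. For n = 2820 = 20 · 141, we can put exactly 20 objects in every box, avoiding 21 in any single one — so 2821 is tight.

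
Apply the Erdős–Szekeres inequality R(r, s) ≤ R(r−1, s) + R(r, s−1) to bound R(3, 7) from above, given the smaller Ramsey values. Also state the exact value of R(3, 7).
R(3, 7) ≤ R(2, 7) + R(3, 6) = 7 + 18 = 25; exact value R(3, 7) = 23.

The Erdős–Szekeres recurrence R(r, s) ≤ R(r−1, s) + R(r, s−1) applied to (r, s) = (3, 7) gives
  R(3, 7) ≤ R(2, 7) + R(3, 6) = 7 + 18 = 25.
(Recall R(2, k) = k and R is symmetric.) The recurrence is not tight here (it gives 25, but the exact value is R(3, 7) = 23); the tight upper bound requires a sharper argument than the simple recurrence, combined with a lower-bound construction on K_{22}.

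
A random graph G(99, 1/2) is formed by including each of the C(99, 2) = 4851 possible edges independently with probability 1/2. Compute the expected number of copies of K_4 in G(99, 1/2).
E[# K_4] = C(99, 4) · (1/2)^C(4, 2) = 3764376 / 2^6 = 470547/8 = 58818.375

For each 4-subset S of vertices (there are C(99, 4) = 3764376 such S), let X_S = 1 if S induces a K_4 (all C(4, 2) = 6 edges present). Then P(X_S = 1) = (1/2)^6 = 1/64. By linearity of expectation, E[# K_4] = C(99, 4) · (1/2)^6 = 3764376 / 64 = 470547/8 = 58818.375.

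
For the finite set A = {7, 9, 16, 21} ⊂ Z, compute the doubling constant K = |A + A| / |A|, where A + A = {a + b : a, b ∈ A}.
K = |A + A| / |A| = 10/4 = 5/2

Enumerate A + A = {a + b : a, b ∈ A}. With |A| = 4, there are |A|^2 = 16 ordered sum pairs; collecting distinct values, A + A = {14, 16, 18, 23, 25, 28, 30, 32, 37, 42}, so |A + A| = 10. Thus K = 10/4 = 5/2. For comparison, the minimum possible |A + A| over all 4-element sets is 2·4 − 1 = 7 (so min K = 7/4), attained only by arithmetic progressions.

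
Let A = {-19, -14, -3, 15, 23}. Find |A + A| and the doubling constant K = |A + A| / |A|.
K = |A + A| / |A| = 15/5 = 3

Enumerate A + A = {a + b : a, b ∈ A}. With |A| = 5, there are |A|^2 = 25 ordered sum pairs; collecting distinct values, A + A = {-38, -33, -28, -22, -17, -6, -4, 1, 4, 9, 12, 20, 30, 38, 46}, so |A + A| = 15. Thus K = 15/5 = 3. For comparison, the minimum possible |A + A| over all 5-element sets is 2·5 − 1 = 9 (so min K = 9/5), attained only by arithmetic progressions.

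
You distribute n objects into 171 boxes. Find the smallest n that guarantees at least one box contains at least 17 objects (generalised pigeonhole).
n = (17 − 1)·171 + 1 = 2737

By the generalised pigeonhole principle, to guarantee some box contains ≥ r objects we need more than (r − 1) · k objects total. Threshold: n = (r − 1) · k + 1. With r = 17 and k = 171: n = 16 · 171 + 1 = 2736 + 1 = 2737. For n = 2736 = 16 · 171, we can put exactly 16 objects in every box, avoiding 17 in any single one — so 2737 is tight.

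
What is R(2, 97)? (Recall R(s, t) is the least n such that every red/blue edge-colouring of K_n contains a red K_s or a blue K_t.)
R(2, 97) = 97

R(2, k) = k for all k ≥ 2: in a 2-colouring of K_k, either some edge is red (a red K_2) or all edges are blue (a blue K_k). And K_{96} coloured all-blue has no blue K_97, so R(2, 97) > 96. Hence R(2, 97) = 97.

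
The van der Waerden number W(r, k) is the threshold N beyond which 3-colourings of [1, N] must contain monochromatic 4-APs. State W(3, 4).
W(3, 4) = 293

W(3, 4) = 293. The lower bound W(3, 4) > 292 comes from an explicit good 3-colouring of [1, 292]; the upper bound W(3, 4) ≤ 293 was verified by exhaustive search over 3-colourings of [1, 293].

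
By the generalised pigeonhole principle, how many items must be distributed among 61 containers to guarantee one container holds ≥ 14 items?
n = (14 − 1)·61 + 1 = 794

By the generalised pigeonhole principle, to guarantee some box contains ≥ r objects we need more than (r − 1) · k objects total. Threshold: n = (r − 1) · k + 1. With r = 14 and k = 61: n = 13 · 61 + 1 = 793 + 1 = 794. For n = 793 = 13 · 61, we can put exactly 13 objects in every box, avoiding 14 in any single one — so 794 is tight.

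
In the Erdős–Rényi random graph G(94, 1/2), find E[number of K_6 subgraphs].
E[# K_6] = C(94, 6) · (1/2)^C(6, 2) = 814216767 / 2^15 ≈ 24847.923798

For each 6-subset S of vertices (there are C(94, 6) = 814216767 such S), let X_S = 1 if S induces a K_6 (all C(6, 2) = 15 edges present). Then P(X_S = 1) = (1/2)^15 = 1/32768. By linearity of expectation, E[# K_6] = C(94, 6) · (1/2)^15 = 814216767 / 32768 ≈ 24847.923798.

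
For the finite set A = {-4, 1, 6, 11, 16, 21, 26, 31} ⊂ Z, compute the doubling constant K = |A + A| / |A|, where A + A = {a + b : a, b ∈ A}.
K = |A + A| / |A| = 15/8

Enumerate A + A = {a + b : a, b ∈ A}. With |A| = 8, there are |A|^2 = 64 ordered sum pairs; collecting distinct values, A + A = {-8, -3, 2, 7, 12, 17, 22, 27, 32, 37, 42, 47, 52, 57, 62}, so |A + A| = 15. Thus K = 15/8. Here |A + A| = 2|A| − 1 = 15, the minimum possible — so K = 15/8 is minimal, which holds iff A is an arithmetic progression.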